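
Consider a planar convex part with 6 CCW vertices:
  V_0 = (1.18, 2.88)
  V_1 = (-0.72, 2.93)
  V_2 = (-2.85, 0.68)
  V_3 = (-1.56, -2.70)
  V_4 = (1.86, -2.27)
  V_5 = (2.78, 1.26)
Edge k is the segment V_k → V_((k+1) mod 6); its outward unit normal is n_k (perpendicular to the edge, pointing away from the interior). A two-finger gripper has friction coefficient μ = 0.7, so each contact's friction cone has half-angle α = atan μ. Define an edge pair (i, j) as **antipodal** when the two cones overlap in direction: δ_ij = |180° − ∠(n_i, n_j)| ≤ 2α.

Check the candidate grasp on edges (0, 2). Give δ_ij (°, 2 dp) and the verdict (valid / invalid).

α = atan 0.7 = 34.99°;  2α = 69.98°
edge 0: e_0 = (-1.90, +0.05);  n_0 = (+0.0263, +0.9997)
edge 2: e_2 = (+1.29, -3.38);  n_2 = (-0.9343, -0.3566)
∠(n_0, n_2) = 112.40°
δ = |180° − 112.40°| = 67.60°
67.60° ≤ 2α = 69.98°  →  valid

δ = 67.60°, valid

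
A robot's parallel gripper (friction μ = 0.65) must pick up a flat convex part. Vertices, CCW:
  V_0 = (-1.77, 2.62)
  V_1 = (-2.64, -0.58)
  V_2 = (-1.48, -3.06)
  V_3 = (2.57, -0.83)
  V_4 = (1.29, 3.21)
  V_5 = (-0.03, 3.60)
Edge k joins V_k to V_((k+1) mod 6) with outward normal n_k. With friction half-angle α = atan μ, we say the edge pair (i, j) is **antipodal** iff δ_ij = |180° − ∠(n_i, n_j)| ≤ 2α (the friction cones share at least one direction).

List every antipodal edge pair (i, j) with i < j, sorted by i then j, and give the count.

count = 6; pairs: (0,2), (0,3), (1,3), (1,4), (2,4), (2,5)

α = atan 0.65 = 33.02°;  2α = 66.05°
n_0 = (-0.9650, +0.2624)
n_1 = (-0.9058, -0.4237)
n_2 = (+0.4823, -0.8760)
n_3 = (+0.9533, +0.3020)
n_4 = (+0.2833, +0.9590)
n_5 = (-0.4907, +0.8713)
  (0,1): δ = 139.72°  ·
  (0,2): δ = 45.95°  ✓
  (0,3): δ = 32.79°  ✓
  (0,4): δ = 88.75°  ·
  (0,5): δ = 134.60°  ·
  (1,2): δ = 86.23°  ·
  (1,3): δ = 7.49°  ✓
  (1,4): δ = 48.47°  ✓
  (1,5): δ = 94.32°  ·
  (2,3): δ = 101.26°  ·
  (2,4): δ = 45.30°  ✓
  (2,5): δ = 0.55°  ✓
  (3,4): δ = 124.04°  ·
  (3,5): δ = 78.19°  ·
  (4,5): δ = 134.15°  ·
antipodal pairs: 6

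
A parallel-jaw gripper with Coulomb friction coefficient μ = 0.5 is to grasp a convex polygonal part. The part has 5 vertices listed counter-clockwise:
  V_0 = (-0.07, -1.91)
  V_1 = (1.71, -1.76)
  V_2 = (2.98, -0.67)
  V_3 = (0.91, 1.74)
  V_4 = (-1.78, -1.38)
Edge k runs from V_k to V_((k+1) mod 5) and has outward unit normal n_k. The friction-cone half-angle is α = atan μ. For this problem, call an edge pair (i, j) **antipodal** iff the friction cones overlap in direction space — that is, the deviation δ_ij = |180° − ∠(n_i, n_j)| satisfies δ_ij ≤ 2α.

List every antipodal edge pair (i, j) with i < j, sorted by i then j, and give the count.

count = 3; pairs: (0,3), (1,3), (2,4)

α = atan 0.5 = 26.57°;  2α = 53.13°
n_0 = (+0.0840, -0.9965)
n_1 = (+0.6513, -0.7588)
n_2 = (+0.7586, +0.6516)
n_3 = (-0.7574, +0.6530)
n_4 = (-0.2960, -0.9552)
  (0,1): δ = 144.18°  ·
  (0,2): δ = 54.16°  ·
  (0,3): δ = 44.42°  ✓
  (0,4): δ = 157.96°  ·
  (1,2): δ = 89.98°  ·
  (1,3): δ = 8.59°  ✓
  (1,4): δ = 122.14°  ·
  (2,3): δ = 81.43°  ·
  (2,4): δ = 32.12°  ✓
  (3,4): δ = 66.45°  ·
antipodal pairs: 3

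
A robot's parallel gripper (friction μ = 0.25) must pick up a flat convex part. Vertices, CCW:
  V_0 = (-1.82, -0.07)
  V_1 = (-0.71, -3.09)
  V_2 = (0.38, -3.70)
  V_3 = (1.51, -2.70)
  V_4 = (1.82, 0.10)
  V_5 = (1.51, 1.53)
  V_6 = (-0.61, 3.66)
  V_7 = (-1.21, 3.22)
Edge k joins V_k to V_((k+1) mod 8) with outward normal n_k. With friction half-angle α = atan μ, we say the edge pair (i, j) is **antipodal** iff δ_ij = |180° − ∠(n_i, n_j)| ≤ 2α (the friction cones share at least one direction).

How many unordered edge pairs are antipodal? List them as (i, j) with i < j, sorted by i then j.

α = atan 0.25 = 14.04°;  2α = 28.07°
n_0 = (-0.9386, -0.3450)
n_1 = (-0.4884, -0.8726)
n_2 = (+0.6627, -0.7489)
n_3 = (+0.9939, -0.1100)
n_4 = (+0.9773, +0.2119)
n_5 = (+0.7088, +0.7054)
n_6 = (-0.5914, +0.8064)
n_7 = (-0.9832, +0.1823)
  (0,1): δ = 139.41°  ·
  (0,2): δ = 68.67°  ·
  (0,3): δ = 26.50°  ✓
  (0,4): δ = 7.95°  ✓
  (0,5): δ = 24.68°  ✓
  (0,6): δ = 106.07°  ·
  (0,7): δ = 149.32°  ·
  (1,2): δ = 109.26°  ·
  (1,3): δ = 67.08°  ·
  (1,4): δ = 48.54°  ·
  (1,5): δ = 15.90°  ✓
  (1,6): δ = 65.49°  ·
  (1,7): δ = 108.73°  ·
  (2,3): δ = 137.83°  ·
  (2,4): δ = 119.28°  ·
  (2,5): δ = 86.64°  ·
  (2,6): δ = 5.25°  ✓
  (2,7): δ = 37.99°  ·
  (3,4): δ = 161.45°  ·
  (3,5): δ = 128.82°  ·
  (3,6): δ = 47.43°  ·
  (3,7): δ = 4.19°  ✓
  (4,5): δ = 147.37°  ·
  (4,6): δ = 65.98°  ·
  (4,7): δ = 22.74°  ✓
  (5,6): δ = 98.61°  ·
  (5,7): δ = 55.37°  ·
  (6,7): δ = 136.76°  ·
antipodal pairs: 7

count = 7; pairs: (0,3), (0,4), (0,5), (1,5), (2,6), (3,7), (4,7)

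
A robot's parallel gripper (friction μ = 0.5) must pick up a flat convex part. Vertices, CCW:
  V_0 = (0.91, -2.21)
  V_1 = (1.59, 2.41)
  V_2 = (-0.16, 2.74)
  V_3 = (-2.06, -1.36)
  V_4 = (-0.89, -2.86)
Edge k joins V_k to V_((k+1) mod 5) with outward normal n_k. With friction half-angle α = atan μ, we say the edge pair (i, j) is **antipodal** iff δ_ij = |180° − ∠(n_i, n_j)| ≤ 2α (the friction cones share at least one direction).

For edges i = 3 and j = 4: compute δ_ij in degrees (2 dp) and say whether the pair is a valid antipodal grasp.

α = atan 0.5 = 26.57°;  2α = 53.13°
edge 3: e_3 = (+1.17, -1.50);  n_3 = (-0.7885, -0.6150)
edge 4: e_4 = (+1.80, +0.65);  n_4 = (+0.3396, -0.9406)
∠(n_3, n_4) = 71.90°
δ = |180° − 71.90°| = 108.10°
108.10° > 2α = 53.13°  →  invalid

δ = 108.10°, invalid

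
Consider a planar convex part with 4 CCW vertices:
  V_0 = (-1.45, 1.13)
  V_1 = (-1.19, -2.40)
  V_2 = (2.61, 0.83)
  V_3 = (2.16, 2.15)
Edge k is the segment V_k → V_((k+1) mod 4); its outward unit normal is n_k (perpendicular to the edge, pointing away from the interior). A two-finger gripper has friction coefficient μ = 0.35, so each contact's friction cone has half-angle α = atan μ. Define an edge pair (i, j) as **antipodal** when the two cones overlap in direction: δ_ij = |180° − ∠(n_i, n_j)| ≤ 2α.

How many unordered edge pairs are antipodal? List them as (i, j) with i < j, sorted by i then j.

α = atan 0.35 = 19.29°;  2α = 38.58°
n_0 = (-0.9973, -0.0735)
n_1 = (+0.6476, -0.7619)
n_2 = (+0.9465, +0.3227)
n_3 = (-0.2719, +0.9623)
  (0,1): δ = 53.85°  ·
  (0,2): δ = 14.61°  ✓
  (0,3): δ = 101.57°  ·
  (1,2): δ = 111.54°  ·
  (1,3): δ = 24.59°  ✓
  (2,3): δ = 93.05°  ·
antipodal pairs: 2

count = 2; pairs: (0,2), (1,3)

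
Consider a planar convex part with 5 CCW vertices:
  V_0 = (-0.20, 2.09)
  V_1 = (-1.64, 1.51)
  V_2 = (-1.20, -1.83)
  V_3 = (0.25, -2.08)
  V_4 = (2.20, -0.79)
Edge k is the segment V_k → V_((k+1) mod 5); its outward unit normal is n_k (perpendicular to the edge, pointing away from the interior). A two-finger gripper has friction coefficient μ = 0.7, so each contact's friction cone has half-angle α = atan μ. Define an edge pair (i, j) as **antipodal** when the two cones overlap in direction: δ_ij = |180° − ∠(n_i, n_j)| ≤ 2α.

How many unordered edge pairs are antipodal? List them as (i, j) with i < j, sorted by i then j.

α = atan 0.7 = 34.99°;  2α = 69.98°
n_0 = (-0.3736, +0.9276)
n_1 = (-0.9914, -0.1306)
n_2 = (-0.1699, -0.9855)
n_3 = (+0.5517, -0.8340)
n_4 = (+0.7682, +0.6402)
  (0,1): δ = 104.43°  ·
  (0,2): δ = 31.72°  ✓
  (0,3): δ = 11.55°  ✓
  (0,4): δ = 107.87°  ·
  (1,2): δ = 107.29°  ·
  (1,3): δ = 64.02°  ✓
  (1,4): δ = 32.30°  ✓
  (2,3): δ = 136.73°  ·
  (2,4): δ = 40.41°  ✓
  (3,4): δ = 83.68°  ·
antipodal pairs: 5

count = 5; pairs: (0,2), (0,3), (1,3), (1,4), (2,4)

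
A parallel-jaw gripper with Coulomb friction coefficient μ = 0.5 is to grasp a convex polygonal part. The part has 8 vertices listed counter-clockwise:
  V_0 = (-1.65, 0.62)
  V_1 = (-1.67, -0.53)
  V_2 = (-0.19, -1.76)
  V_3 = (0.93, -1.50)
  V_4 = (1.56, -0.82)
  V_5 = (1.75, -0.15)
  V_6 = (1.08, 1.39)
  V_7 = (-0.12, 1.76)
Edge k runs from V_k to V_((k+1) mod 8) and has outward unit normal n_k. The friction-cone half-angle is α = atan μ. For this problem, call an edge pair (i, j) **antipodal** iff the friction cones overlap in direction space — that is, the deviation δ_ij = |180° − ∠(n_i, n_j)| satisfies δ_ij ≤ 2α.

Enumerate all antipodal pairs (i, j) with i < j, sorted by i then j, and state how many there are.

count = 9; pairs: (0,3), (0,4), (0,5), (1,5), (1,6), (2,6), (2,7), (3,7), (4,7)

α = atan 0.5 = 26.57°;  2α = 53.13°
n_0 = (-0.9998, +0.0174)
n_1 = (-0.6392, -0.7691)
n_2 = (+0.2261, -0.9741)
n_3 = (+0.7336, -0.6796)
n_4 = (+0.9621, -0.2728)
n_5 = (+0.9170, +0.3989)
n_6 = (+0.2946, +0.9556)
n_7 = (-0.5975, +0.8019)
  (0,1): δ = 128.73°  ·
  (0,2): δ = 75.93°  ·
  (0,3): δ = 41.82°  ✓
  (0,4): δ = 14.84°  ✓
  (0,5): δ = 24.51°  ✓
  (0,6): δ = 73.86°  ·
  (0,7): δ = 127.69°  ·
  (1,2): δ = 127.20°  ·
  (1,3): δ = 93.08°  ·
  (1,4): δ = 66.10°  ·
  (1,5): δ = 26.76°  ✓
  (1,6): δ = 22.59°  ✓
  (1,7): δ = 76.42°  ·
  (2,3): δ = 145.88°  ·
  (2,4): δ = 118.90°  ·
  (2,5): δ = 79.56°  ·
  (2,6): δ = 30.21°  ✓
  (2,7): δ = 23.62°  ✓
  (3,4): δ = 153.02°  ·
  (3,5): δ = 113.67°  ·
  (3,6): δ = 64.32°  ·
  (3,7): δ = 10.50°  ✓
  (4,5): δ = 140.66°  ·
  (4,6): δ = 91.30°  ·
  (4,7): δ = 37.48°  ✓
  (5,6): δ = 130.65°  ·
  (5,7): δ = 76.82°  ·
  (6,7): δ = 126.17°  ·
antipodal pairs: 9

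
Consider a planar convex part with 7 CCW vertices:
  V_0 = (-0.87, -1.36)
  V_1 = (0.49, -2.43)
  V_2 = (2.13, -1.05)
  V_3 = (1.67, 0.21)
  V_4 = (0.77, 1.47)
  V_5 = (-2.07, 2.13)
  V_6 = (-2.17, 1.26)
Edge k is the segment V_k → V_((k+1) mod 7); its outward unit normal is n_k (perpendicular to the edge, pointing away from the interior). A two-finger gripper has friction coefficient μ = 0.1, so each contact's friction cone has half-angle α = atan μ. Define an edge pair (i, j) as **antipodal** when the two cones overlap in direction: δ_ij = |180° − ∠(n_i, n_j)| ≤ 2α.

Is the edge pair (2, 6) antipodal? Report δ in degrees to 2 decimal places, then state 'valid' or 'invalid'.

α = atan 0.1 = 5.71°;  2α = 11.42°
edge 2: e_2 = (-0.46, +1.26);  n_2 = (+0.9394, +0.3429)
edge 6: e_6 = (+1.30, -2.62);  n_6 = (-0.8958, -0.4445)
∠(n_2, n_6) = 173.67°
δ = |180° − 173.67°| = 6.33°
6.33° ≤ 2α = 11.42°  →  valid

δ = 6.33°, valid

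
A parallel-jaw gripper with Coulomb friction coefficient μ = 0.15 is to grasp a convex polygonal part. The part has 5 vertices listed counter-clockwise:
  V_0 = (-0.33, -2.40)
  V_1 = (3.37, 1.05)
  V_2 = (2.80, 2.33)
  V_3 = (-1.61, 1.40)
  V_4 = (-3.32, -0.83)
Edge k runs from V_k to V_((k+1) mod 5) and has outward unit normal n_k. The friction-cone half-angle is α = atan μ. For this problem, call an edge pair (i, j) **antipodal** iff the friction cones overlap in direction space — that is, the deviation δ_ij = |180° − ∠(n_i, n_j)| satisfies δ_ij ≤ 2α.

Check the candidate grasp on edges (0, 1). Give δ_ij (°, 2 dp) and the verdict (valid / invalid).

α = atan 0.15 = 8.53°;  2α = 17.06°
edge 0: e_0 = (+3.70, +3.45);  n_0 = (+0.6820, -0.7314)
edge 1: e_1 = (-0.57, +1.28);  n_1 = (+0.9135, +0.4068)
∠(n_0, n_1) = 71.01°
δ = |180° − 71.01°| = 108.99°
108.99° > 2α = 17.06°  →  invalid

δ = 108.99°, invalid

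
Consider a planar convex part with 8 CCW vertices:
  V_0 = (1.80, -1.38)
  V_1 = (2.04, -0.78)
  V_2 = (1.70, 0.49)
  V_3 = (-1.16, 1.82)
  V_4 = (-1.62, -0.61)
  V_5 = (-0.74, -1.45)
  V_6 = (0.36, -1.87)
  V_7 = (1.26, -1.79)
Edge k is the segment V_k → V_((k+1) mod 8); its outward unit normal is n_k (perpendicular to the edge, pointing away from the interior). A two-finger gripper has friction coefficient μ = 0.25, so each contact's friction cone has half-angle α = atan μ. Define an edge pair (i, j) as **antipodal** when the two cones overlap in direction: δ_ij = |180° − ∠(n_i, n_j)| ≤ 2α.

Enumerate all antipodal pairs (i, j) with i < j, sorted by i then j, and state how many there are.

α = atan 0.25 = 14.04°;  2α = 28.07°
n_0 = (+0.9285, -0.3714)
n_1 = (+0.9660, +0.2586)
n_2 = (+0.4217, +0.9067)
n_3 = (-0.9826, +0.1860)
n_4 = (-0.6905, -0.7234)
n_5 = (-0.3567, -0.9342)
n_6 = (+0.0885, -0.9961)
n_7 = (+0.6047, -0.7964)
  (0,1): δ = 143.21°  ·
  (0,2): δ = 93.14°  ·
  (0,3): δ = 11.08°  ✓
  (0,4): δ = 68.13°  ·
  (0,5): δ = 90.90°  ·
  (0,6): δ = 116.88°  ·
  (0,7): δ = 149.01°  ·
  (1,2): δ = 129.93°  ·
  (1,3): δ = 25.71°  ✓
  (1,4): δ = 31.34°  ·
  (1,5): δ = 54.11°  ·
  (1,6): δ = 80.09°  ·
  (1,7): δ = 112.22°  ·
  (2,3): δ = 75.78°  ·
  (2,4): δ = 18.73°  ✓
  (2,5): δ = 4.04°  ✓
  (2,6): δ = 30.02°  ·
  (2,7): δ = 62.15°  ·
  (3,4): δ = 122.95°  ·
  (3,5): δ = 100.18°  ·
  (3,6): δ = 74.20°  ·
  (3,7): δ = 42.07°  ·
  (4,5): δ = 157.23°  ·
  (4,6): δ = 131.25°  ·
  (4,7): δ = 99.12°  ·
  (5,6): δ = 154.02°  ·
  (5,7): δ = 121.89°  ·
  (6,7): δ = 147.87°  ·
antipodal pairs: 4

count = 4; pairs: (0,3), (1,3), (2,4), (2,5)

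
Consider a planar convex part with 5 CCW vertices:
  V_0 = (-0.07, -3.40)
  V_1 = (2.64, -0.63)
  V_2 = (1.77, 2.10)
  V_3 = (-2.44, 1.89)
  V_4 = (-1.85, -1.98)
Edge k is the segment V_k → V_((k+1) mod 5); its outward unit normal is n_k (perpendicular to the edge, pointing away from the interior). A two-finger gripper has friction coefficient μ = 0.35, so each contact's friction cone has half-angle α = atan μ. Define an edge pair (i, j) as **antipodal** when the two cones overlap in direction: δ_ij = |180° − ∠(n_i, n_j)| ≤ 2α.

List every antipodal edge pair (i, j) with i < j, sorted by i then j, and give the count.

count = 2; pairs: (1,3), (1,4)

α = atan 0.35 = 19.29°;  2α = 38.58°
n_0 = (+0.7148, -0.6993)
n_1 = (+0.9528, +0.3036)
n_2 = (-0.0498, +0.9988)
n_3 = (-0.9886, -0.1507)
n_4 = (-0.6236, -0.7817)
  (0,1): δ = 117.95°  ·
  (0,2): δ = 42.77°  ·
  (0,3): δ = 53.04°  ·
  (0,4): δ = 95.79°  ·
  (1,2): δ = 104.82°  ·
  (1,3): δ = 9.01°  ✓
  (1,4): δ = 33.74°  ✓
  (2,3): δ = 84.19°  ·
  (2,4): δ = 41.44°  ·
  (3,4): δ = 137.25°  ·
antipodal pairs: 2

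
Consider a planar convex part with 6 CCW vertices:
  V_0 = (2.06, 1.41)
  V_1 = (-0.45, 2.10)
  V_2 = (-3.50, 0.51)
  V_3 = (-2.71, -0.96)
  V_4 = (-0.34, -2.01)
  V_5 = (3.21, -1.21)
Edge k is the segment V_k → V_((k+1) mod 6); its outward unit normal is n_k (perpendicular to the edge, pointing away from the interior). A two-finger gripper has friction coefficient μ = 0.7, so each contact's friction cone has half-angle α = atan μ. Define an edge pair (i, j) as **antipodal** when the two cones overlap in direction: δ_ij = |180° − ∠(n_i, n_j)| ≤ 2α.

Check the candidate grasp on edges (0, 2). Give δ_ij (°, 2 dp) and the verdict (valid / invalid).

δ = 46.37°, valid

α = atan 0.7 = 34.99°;  2α = 69.98°
edge 0: e_0 = (-2.51, +0.69);  n_0 = (+0.2651, +0.9642)
edge 2: e_2 = (+0.79, -1.47);  n_2 = (-0.8809, -0.4734)
∠(n_0, n_2) = 133.63°
δ = |180° − 133.63°| = 46.37°
46.37° ≤ 2α = 69.98°  →  valid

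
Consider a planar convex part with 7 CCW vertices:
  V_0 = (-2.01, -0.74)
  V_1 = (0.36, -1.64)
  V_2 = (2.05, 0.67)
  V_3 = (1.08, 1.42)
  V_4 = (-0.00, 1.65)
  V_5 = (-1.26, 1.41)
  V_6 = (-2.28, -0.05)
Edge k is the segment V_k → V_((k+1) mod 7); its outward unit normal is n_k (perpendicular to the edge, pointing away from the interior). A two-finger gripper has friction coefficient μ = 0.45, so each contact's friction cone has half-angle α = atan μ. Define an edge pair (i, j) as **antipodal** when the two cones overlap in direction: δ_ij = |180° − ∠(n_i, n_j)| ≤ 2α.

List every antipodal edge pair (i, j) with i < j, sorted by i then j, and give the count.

count = 6; pairs: (0,2), (0,3), (0,4), (1,4), (1,5), (2,6)

α = atan 0.45 = 24.23°;  2α = 48.46°
n_0 = (-0.3550, -0.9349)
n_1 = (+0.8071, -0.5905)
n_2 = (+0.6117, +0.7911)
n_3 = (+0.2083, +0.9781)
n_4 = (-0.1871, +0.9823)
n_5 = (-0.8198, +0.5727)
n_6 = (-0.9312, -0.3644)
  (0,1): δ = 105.40°  ·
  (0,2): δ = 16.92°  ✓
  (0,3): δ = 8.77°  ✓
  (0,4): δ = 31.58°  ✓
  (0,5): δ = 75.85°  ·
  (0,6): δ = 132.16°  ·
  (1,2): δ = 91.52°  ·
  (1,3): δ = 65.83°  ·
  (1,4): δ = 43.03°  ✓
  (1,5): δ = 1.25°  ✓
  (1,6): δ = 57.56°  ·
  (2,3): δ = 154.31°  ·
  (2,4): δ = 131.50°  ·
  (2,5): δ = 87.23°  ·
  (2,6): δ = 30.92°  ✓
  (3,4): δ = 157.19°  ·
  (3,5): δ = 112.92°  ·
  (3,6): δ = 56.61°  ·
  (4,5): δ = 135.72°  ·
  (4,6): δ = 79.41°  ·
  (5,6): δ = 123.69°  ·
antipodal pairs: 6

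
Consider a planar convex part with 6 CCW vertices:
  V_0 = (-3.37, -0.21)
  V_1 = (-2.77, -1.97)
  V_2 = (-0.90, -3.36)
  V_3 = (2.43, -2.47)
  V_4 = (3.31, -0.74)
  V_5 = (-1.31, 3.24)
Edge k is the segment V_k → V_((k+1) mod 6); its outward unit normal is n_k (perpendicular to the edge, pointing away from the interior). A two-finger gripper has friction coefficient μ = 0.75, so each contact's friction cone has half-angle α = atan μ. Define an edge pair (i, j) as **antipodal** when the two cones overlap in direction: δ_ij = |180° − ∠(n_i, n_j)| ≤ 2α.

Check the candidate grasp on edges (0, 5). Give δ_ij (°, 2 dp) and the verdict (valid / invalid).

δ = 130.33°, invalid

α = atan 0.75 = 36.87°;  2α = 73.74°
edge 0: e_0 = (+0.60, -1.76);  n_0 = (-0.9465, -0.3227)
edge 5: e_5 = (-2.06, -3.45);  n_5 = (-0.8586, +0.5127)
∠(n_0, n_5) = 49.67°
δ = |180° − 49.67°| = 130.33°
130.33° > 2α = 73.74°  →  invalid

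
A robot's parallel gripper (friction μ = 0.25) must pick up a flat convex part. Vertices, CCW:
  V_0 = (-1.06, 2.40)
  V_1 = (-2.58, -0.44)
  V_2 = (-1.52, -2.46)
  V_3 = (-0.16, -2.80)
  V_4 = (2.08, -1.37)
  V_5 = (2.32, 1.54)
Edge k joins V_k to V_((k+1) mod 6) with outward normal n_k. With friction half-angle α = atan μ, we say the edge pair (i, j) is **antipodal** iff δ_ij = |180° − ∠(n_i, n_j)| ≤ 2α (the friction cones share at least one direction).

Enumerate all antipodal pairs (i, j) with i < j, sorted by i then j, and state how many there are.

count = 2; pairs: (0,4), (2,5)

α = atan 0.25 = 14.04°;  2α = 28.07°
n_0 = (-0.8817, +0.4719)
n_1 = (-0.8855, -0.4647)
n_2 = (-0.2425, -0.9701)
n_3 = (+0.5381, -0.8429)
n_4 = (+0.9966, -0.0822)
n_5 = (+0.2466, +0.9691)
  (0,1): δ = 124.16°  ·
  (0,2): δ = 75.88°  ·
  (0,3): δ = 29.29°  ·
  (0,4): δ = 23.44°  ✓
  (0,5): δ = 103.88°  ·
  (1,2): δ = 131.72°  ·
  (1,3): δ = 85.13°  ·
  (1,4): δ = 32.40°  ·
  (1,5): δ = 48.04°  ·
  (2,3): δ = 133.41°  ·
  (2,4): δ = 80.68°  ·
  (2,5): δ = 0.24°  ✓
  (3,4): δ = 127.27°  ·
  (3,5): δ = 46.83°  ·
  (4,5): δ = 99.56°  ·
antipodal pairs: 2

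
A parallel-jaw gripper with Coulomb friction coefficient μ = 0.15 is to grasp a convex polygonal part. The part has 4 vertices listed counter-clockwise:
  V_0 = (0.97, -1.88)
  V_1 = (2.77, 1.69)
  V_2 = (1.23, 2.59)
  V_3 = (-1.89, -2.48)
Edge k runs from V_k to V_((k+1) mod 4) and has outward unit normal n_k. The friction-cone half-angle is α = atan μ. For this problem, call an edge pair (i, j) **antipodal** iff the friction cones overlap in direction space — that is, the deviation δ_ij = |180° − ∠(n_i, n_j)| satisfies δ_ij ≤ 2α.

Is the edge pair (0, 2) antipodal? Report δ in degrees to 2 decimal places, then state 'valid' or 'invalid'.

δ = 4.85°, valid

α = atan 0.15 = 8.53°;  2α = 17.06°
edge 0: e_0 = (+1.80, +3.57);  n_0 = (+0.8929, -0.4502)
edge 2: e_2 = (-3.12, -5.07);  n_2 = (-0.8517, +0.5241)
∠(n_0, n_2) = 175.15°
δ = |180° − 175.15°| = 4.85°
4.85° ≤ 2α = 17.06°  →  valid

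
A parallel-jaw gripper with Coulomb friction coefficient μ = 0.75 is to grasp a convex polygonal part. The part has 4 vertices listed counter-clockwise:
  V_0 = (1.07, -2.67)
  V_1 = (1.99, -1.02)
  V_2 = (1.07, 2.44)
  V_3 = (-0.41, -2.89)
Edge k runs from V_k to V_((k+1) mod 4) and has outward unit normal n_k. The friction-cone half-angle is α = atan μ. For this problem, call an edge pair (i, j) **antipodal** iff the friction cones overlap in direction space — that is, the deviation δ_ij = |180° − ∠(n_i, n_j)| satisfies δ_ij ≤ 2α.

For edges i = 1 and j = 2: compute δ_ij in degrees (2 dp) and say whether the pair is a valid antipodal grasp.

α = atan 0.75 = 36.87°;  2α = 73.74°
edge 1: e_1 = (-0.92, +3.46);  n_1 = (+0.9664, +0.2570)
edge 2: e_2 = (-1.48, -5.33);  n_2 = (-0.9635, +0.2676)
∠(n_1, n_2) = 149.59°
δ = |180° − 149.59°| = 30.41°
30.41° ≤ 2α = 73.74°  →  valid

δ = 30.41°, valid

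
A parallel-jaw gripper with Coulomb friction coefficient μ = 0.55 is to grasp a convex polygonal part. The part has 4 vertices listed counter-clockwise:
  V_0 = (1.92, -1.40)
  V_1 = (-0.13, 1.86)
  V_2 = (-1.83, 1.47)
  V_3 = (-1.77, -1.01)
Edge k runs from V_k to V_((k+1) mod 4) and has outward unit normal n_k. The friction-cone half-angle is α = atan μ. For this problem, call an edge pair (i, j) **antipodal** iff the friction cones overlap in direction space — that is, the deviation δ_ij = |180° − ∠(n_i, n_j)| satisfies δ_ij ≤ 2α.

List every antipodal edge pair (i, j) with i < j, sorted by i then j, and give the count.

α = atan 0.55 = 28.81°;  2α = 57.62°
n_0 = (+0.8465, +0.5323)
n_1 = (-0.2236, +0.9747)
n_2 = (-0.9997, -0.0242)
n_3 = (-0.1051, -0.9945)
  (0,1): δ = 109.24°  ·
  (0,2): δ = 30.78°  ✓
  (0,3): δ = 51.80°  ✓
  (1,2): δ = 101.53°  ·
  (1,3): δ = 18.95°  ✓
  (2,3): δ = 97.42°  ·
antipodal pairs: 3

count = 3; pairs: (0,2), (0,3), (1,3)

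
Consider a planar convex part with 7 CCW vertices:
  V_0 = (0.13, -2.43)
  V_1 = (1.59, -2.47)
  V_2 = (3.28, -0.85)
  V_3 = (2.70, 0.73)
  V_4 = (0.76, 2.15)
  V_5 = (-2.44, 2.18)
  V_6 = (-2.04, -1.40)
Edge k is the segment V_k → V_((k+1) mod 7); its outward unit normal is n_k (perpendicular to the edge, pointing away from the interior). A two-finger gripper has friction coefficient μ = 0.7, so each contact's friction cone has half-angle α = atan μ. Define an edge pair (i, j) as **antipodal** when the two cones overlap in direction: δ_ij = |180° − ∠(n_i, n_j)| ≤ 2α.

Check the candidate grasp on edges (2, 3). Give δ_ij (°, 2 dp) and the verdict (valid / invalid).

α = atan 0.7 = 34.99°;  2α = 69.98°
edge 2: e_2 = (-0.58, +1.58);  n_2 = (+0.9387, +0.3446)
edge 3: e_3 = (-1.94, +1.42);  n_3 = (+0.5906, +0.8069)
∠(n_2, n_3) = 33.64°
δ = |180° − 33.64°| = 146.36°
146.36° > 2α = 69.98°  →  invalid

δ = 146.36°, invalid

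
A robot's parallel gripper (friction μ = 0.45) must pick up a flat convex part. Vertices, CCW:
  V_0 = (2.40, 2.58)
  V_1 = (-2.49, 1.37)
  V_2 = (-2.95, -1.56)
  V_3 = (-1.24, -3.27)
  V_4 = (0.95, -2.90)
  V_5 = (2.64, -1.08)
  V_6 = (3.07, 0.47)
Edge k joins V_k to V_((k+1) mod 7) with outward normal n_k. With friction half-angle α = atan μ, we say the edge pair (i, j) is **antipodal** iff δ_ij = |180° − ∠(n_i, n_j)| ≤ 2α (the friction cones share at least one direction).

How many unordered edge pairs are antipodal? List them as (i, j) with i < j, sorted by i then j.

count = 6; pairs: (0,3), (0,4), (1,4), (1,5), (1,6), (2,6)

α = atan 0.45 = 24.23°;  2α = 48.46°
n_0 = (-0.2402, +0.9707)
n_1 = (-0.9879, +0.1551)
n_2 = (-0.7071, -0.7071)
n_3 = (+0.1666, -0.9860)
n_4 = (+0.7328, -0.6805)
n_5 = (+0.9636, -0.2673)
n_6 = (+0.9531, +0.3026)
  (0,1): δ = 112.82°  ·
  (0,2): δ = 58.90°  ·
  (0,3): δ = 4.31°  ✓
  (0,4): δ = 33.22°  ✓
  (0,5): δ = 60.60°  ·
  (0,6): δ = 93.72°  ·
  (1,2): δ = 126.08°  ·
  (1,3): δ = 71.49°  ·
  (1,4): δ = 33.96°  ✓
  (1,5): δ = 6.58°  ✓
  (1,6): δ = 26.54°  ✓
  (2,3): δ = 125.41°  ·
  (2,4): δ = 87.88°  ·
  (2,5): δ = 60.51°  ·
  (2,6): δ = 27.38°  ✓
  (3,4): δ = 142.47°  ·
  (3,5): δ = 115.09°  ·
  (3,6): δ = 81.97°  ·
  (4,5): δ = 152.63°  ·
  (4,6): δ = 119.50°  ·
  (5,6): δ = 146.88°  ·
antipodal pairs: 6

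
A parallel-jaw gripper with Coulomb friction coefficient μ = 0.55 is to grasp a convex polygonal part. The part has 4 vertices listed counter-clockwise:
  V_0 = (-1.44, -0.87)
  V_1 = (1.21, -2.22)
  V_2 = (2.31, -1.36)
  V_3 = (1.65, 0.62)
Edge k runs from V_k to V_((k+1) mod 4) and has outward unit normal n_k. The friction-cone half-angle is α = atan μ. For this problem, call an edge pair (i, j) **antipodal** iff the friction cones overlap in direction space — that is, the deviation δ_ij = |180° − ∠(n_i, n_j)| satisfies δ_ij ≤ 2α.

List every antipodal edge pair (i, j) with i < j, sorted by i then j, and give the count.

count = 3; pairs: (0,2), (0,3), (1,3)

α = atan 0.55 = 28.81°;  2α = 57.62°
n_0 = (-0.4539, -0.8910)
n_1 = (+0.6159, -0.7878)
n_2 = (+0.9487, +0.3162)
n_3 = (-0.4343, +0.9007)
  (0,1): δ = 114.99°  ·
  (0,2): δ = 44.57°  ✓
  (0,3): δ = 52.74°  ✓
  (1,2): δ = 109.58°  ·
  (1,3): δ = 12.28°  ✓
  (2,3): δ = 82.69°  ·
antipodal pairs: 3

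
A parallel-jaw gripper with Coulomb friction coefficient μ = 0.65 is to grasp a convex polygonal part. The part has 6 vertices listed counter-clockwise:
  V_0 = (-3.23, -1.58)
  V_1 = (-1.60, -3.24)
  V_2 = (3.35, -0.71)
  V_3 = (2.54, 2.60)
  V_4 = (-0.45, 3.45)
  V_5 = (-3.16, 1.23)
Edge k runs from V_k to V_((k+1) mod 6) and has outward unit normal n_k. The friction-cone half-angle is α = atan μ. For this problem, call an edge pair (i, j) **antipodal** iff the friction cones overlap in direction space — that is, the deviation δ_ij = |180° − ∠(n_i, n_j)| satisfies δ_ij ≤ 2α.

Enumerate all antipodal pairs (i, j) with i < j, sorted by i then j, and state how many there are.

α = atan 0.65 = 33.02°;  2α = 66.05°
n_0 = (-0.7135, -0.7006)
n_1 = (+0.4551, -0.8904)
n_2 = (+0.9713, +0.2377)
n_3 = (+0.2734, +0.9619)
n_4 = (-0.6337, +0.7736)
n_5 = (-0.9997, +0.0249)
  (0,1): δ = 107.41°  ·
  (0,2): δ = 30.73°  ✓
  (0,3): δ = 29.65°  ✓
  (0,4): δ = 84.85°  ·
  (0,5): δ = 134.10°  ·
  (1,2): δ = 103.32°  ·
  (1,3): δ = 42.94°  ✓
  (1,4): δ = 12.25°  ✓
  (1,5): δ = 61.50°  ✓
  (2,3): δ = 119.62°  ·
  (2,4): δ = 64.43°  ✓
  (2,5): δ = 15.18°  ✓
  (3,4): δ = 124.81°  ·
  (3,5): δ = 75.56°  ·
  (4,5): δ = 130.75°  ·
antipodal pairs: 7

count = 7; pairs: (0,2), (0,3), (1,3), (1,4), (1,5), (2,4), (2,5)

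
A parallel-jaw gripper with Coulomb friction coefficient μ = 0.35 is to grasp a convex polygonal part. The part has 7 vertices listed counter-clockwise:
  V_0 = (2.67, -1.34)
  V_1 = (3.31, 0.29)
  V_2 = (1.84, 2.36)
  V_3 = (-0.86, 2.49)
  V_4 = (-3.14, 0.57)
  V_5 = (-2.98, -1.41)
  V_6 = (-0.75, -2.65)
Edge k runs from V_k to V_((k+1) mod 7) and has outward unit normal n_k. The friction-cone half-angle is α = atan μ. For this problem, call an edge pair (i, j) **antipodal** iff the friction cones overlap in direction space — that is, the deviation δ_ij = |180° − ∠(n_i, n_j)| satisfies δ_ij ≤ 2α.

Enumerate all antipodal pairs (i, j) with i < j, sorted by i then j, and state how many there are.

α = atan 0.35 = 19.29°;  2α = 38.58°
n_0 = (+0.9308, -0.3655)
n_1 = (+0.8153, +0.5790)
n_2 = (+0.0481, +0.9988)
n_3 = (-0.6441, +0.7649)
n_4 = (-0.9968, -0.0805)
n_5 = (-0.4860, -0.8740)
n_6 = (+0.3577, -0.9338)
  (0,1): δ = 123.18°  ·
  (0,2): δ = 71.32°  ·
  (0,3): δ = 28.46°  ✓
  (0,4): δ = 26.06°  ✓
  (0,5): δ = 82.36°  ·
  (0,6): δ = 132.40°  ·
  (1,2): δ = 128.14°  ·
  (1,3): δ = 85.28°  ·
  (1,4): δ = 30.76°  ✓
  (1,5): δ = 25.54°  ✓
  (1,6): δ = 75.58°  ·
  (2,3): δ = 137.14°  ·
  (2,4): δ = 82.62°  ·
  (2,5): δ = 26.32°  ✓
  (2,6): δ = 23.72°  ✓
  (3,4): δ = 125.48°  ·
  (3,5): δ = 69.18°  ·
  (3,6): δ = 19.14°  ✓
  (4,5): δ = 123.70°  ·
  (4,6): δ = 73.66°  ·
  (5,6): δ = 129.96°  ·
antipodal pairs: 7

count = 7; pairs: (0,3), (0,4), (1,4), (1,5), (2,5), (2,6), (3,6)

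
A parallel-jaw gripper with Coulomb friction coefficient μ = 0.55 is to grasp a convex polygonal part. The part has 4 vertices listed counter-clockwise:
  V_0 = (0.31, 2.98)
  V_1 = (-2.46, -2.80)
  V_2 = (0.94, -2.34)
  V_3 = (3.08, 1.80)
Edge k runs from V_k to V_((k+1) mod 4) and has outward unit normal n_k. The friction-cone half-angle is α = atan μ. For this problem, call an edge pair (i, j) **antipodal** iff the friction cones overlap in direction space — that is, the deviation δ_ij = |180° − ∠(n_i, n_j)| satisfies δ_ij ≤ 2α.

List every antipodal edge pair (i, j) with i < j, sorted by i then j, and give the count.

α = atan 0.55 = 28.81°;  2α = 57.62°
n_0 = (-0.9018, +0.4322)
n_1 = (+0.1341, -0.9910)
n_2 = (+0.8883, -0.4592)
n_3 = (+0.3919, +0.9200)
  (0,1): δ = 56.69°  ✓
  (0,2): δ = 1.73°  ✓
  (0,3): δ = 92.53°  ·
  (1,2): δ = 125.04°  ·
  (1,3): δ = 30.78°  ✓
  (2,3): δ = 85.74°  ·
antipodal pairs: 3

count = 3; pairs: (0,1), (0,2), (1,3)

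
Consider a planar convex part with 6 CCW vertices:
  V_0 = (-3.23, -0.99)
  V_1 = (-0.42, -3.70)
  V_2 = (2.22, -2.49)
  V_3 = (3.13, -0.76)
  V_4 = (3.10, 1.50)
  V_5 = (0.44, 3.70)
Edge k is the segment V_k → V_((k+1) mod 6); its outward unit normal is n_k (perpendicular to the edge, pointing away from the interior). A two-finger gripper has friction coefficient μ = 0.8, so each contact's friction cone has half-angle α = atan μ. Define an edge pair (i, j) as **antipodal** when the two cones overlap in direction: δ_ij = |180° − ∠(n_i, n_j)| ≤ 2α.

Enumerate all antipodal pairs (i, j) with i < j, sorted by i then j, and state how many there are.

count = 7; pairs: (0,2), (0,3), (0,4), (1,4), (1,5), (2,5), (3,5)

α = atan 0.8 = 38.66°;  2α = 77.32°
n_0 = (-0.6942, -0.7198)
n_1 = (+0.4167, -0.9091)
n_2 = (+0.8850, -0.4655)
n_3 = (+0.9999, +0.0133)
n_4 = (+0.6373, +0.7706)
n_5 = (-0.7875, +0.6163)
  (0,1): δ = 111.41°  ·
  (0,2): δ = 73.78°  ✓
  (0,3): δ = 45.28°  ✓
  (0,4): δ = 4.37°  ✓
  (0,5): δ = 95.92°  ·
  (1,2): δ = 142.37°  ·
  (1,3): δ = 113.86°  ·
  (1,4): δ = 64.22°  ✓
  (1,5): δ = 27.33°  ✓
  (2,3): δ = 151.49°  ·
  (2,4): δ = 101.85°  ·
  (2,5): δ = 10.30°  ✓
  (3,4): δ = 130.35°  ·
  (3,5): δ = 38.80°  ✓
  (4,5): δ = 88.45°  ·
antipodal pairs: 7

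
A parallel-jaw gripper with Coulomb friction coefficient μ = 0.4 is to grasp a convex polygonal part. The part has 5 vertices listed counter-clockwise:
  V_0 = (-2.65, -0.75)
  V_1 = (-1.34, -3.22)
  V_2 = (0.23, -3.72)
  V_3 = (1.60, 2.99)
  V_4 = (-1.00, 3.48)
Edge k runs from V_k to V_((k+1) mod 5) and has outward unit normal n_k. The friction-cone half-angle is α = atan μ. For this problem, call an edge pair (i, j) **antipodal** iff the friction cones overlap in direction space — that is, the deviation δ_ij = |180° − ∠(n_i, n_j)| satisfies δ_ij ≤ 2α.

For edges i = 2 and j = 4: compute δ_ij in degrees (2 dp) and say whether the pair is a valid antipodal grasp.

δ = 9.77°, valid

α = atan 0.4 = 21.80°;  2α = 43.60°
edge 2: e_2 = (+1.37, +6.71);  n_2 = (+0.9798, -0.2000)
edge 4: e_4 = (-1.65, -4.23);  n_4 = (-0.9316, +0.3634)
∠(n_2, n_4) = 170.23°
δ = |180° − 170.23°| = 9.77°
9.77° ≤ 2α = 43.60°  →  valid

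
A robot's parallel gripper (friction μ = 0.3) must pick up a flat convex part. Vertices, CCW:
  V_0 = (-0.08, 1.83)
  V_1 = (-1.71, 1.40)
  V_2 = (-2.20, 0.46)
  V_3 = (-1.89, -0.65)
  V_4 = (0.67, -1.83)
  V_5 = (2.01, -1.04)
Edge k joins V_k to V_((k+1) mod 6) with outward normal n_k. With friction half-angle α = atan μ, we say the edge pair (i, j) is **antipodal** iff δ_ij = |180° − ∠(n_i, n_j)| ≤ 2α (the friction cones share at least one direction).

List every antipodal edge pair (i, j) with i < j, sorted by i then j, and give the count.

count = 4; pairs: (0,4), (1,4), (2,5), (3,5)

α = atan 0.3 = 16.70°;  2α = 33.40°
n_0 = (-0.2551, +0.9669)
n_1 = (-0.8868, +0.4622)
n_2 = (-0.9631, -0.2690)
n_3 = (-0.4186, -0.9082)
n_4 = (+0.5079, -0.8614)
n_5 = (+0.8084, +0.5887)
  (0,1): δ = 132.31°  ·
  (0,2): δ = 89.17°  ·
  (0,3): δ = 39.52°  ·
  (0,4): δ = 15.74°  ✓
  (0,5): δ = 111.28°  ·
  (1,2): δ = 136.86°  ·
  (1,3): δ = 87.21°  ·
  (1,4): δ = 31.95°  ✓
  (1,5): δ = 63.59°  ·
  (2,3): δ = 130.35°  ·
  (2,4): δ = 75.08°  ·
  (2,5): δ = 20.46°  ✓
  (3,4): δ = 124.73°  ·
  (3,5): δ = 29.19°  ✓
  (4,5): δ = 84.46°  ·
antipodal pairs: 4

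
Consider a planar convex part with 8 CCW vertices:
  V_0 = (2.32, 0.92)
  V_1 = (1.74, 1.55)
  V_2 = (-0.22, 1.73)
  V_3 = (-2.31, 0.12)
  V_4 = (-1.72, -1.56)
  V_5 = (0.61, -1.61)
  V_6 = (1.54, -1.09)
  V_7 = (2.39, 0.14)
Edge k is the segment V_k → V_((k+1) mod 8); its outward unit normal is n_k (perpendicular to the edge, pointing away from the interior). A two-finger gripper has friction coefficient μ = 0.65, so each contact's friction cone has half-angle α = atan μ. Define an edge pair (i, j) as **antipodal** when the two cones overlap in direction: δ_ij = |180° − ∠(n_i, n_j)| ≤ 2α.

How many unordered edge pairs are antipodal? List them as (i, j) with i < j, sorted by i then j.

count = 12; pairs: (0,3), (0,4), (1,3), (1,4), (1,5), (1,6), (2,4), (2,5), (2,6), (2,7), (3,6), (3,7)

α = atan 0.65 = 33.02°;  2α = 66.05°
n_0 = (+0.7357, +0.6773)
n_1 = (+0.0915, +0.9958)
n_2 = (-0.6103, +0.7922)
n_3 = (-0.9435, -0.3314)
n_4 = (-0.0215, -0.9998)
n_5 = (+0.4880, -0.8728)
n_6 = (+0.8227, -0.5685)
n_7 = (+0.9960, +0.0894)
  (0,1): δ = 137.88°  ·
  (0,2): δ = 95.03°  ·
  (0,3): δ = 23.28°  ✓
  (0,4): δ = 46.14°  ✓
  (0,5): δ = 76.58°  ·
  (0,6): δ = 102.72°  ·
  (0,7): δ = 142.49°  ·
  (1,2): δ = 137.14°  ·
  (1,3): δ = 65.40°  ✓
  (1,4): δ = 4.02°  ✓
  (1,5): δ = 34.46°  ✓
  (1,6): δ = 60.60°  ✓
  (1,7): δ = 100.38°  ·
  (2,3): δ = 108.26°  ·
  (2,4): δ = 38.84°  ✓
  (2,5): δ = 8.40°  ✓
  (2,6): δ = 17.75°  ✓
  (2,7): δ = 57.52°  ✓
  (3,4): δ = 110.58°  ·
  (3,5): δ = 80.14°  ·
  (3,6): δ = 54.00°  ✓
  (3,7): δ = 14.22°  ✓
  (4,5): δ = 149.56°  ·
  (4,6): δ = 123.42°  ·
  (4,7): δ = 83.64°  ·
  (5,6): δ = 153.86°  ·
  (5,7): δ = 114.08°  ·
  (6,7): δ = 140.23°  ·
antipodal pairs: 12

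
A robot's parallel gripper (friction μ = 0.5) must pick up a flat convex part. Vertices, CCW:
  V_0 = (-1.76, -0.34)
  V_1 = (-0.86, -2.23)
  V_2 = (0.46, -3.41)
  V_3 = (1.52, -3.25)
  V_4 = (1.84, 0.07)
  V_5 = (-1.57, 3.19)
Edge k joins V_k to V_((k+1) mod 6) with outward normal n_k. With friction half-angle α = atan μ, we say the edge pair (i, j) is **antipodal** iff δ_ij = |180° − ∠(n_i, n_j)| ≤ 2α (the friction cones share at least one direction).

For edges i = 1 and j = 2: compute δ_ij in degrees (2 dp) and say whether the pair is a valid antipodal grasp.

δ = 129.62°, invalid

α = atan 0.5 = 26.57°;  2α = 53.13°
edge 1: e_1 = (+1.32, -1.18);  n_1 = (-0.6665, -0.7455)
edge 2: e_2 = (+1.06, +0.16);  n_2 = (+0.1493, -0.9888)
∠(n_1, n_2) = 50.38°
δ = |180° − 50.38°| = 129.62°
129.62° > 2α = 53.13°  →  invalid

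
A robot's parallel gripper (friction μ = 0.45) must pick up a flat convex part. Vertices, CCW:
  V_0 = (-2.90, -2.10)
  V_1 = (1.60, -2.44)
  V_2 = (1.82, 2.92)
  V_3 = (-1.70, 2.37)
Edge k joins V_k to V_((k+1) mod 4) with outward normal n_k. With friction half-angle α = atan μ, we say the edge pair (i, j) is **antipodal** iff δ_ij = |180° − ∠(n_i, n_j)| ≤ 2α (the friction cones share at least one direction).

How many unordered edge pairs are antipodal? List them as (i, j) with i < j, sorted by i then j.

count = 2; pairs: (0,2), (1,3)

α = atan 0.45 = 24.23°;  2α = 48.46°
n_0 = (-0.0753, -0.9972)
n_1 = (+0.9992, -0.0410)
n_2 = (-0.1544, +0.9880)
n_3 = (-0.9658, +0.2593)
  (0,1): δ = 88.03°  ·
  (0,2): δ = 13.20°  ✓
  (0,3): δ = 79.29°  ·
  (1,2): δ = 78.77°  ·
  (1,3): δ = 12.68°  ✓
  (2,3): δ = 113.91°  ·
antipodal pairs: 2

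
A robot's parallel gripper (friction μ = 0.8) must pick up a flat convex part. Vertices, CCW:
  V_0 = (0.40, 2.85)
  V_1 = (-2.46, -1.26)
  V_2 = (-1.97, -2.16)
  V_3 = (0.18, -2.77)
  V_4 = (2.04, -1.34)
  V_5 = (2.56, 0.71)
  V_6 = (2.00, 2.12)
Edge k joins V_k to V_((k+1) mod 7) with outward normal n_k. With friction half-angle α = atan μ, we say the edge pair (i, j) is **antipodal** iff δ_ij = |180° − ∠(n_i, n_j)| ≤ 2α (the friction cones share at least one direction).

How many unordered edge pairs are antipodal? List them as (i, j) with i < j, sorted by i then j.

α = atan 0.8 = 38.66°;  2α = 77.32°
n_0 = (-0.8208, +0.5712)
n_1 = (-0.8783, -0.4782)
n_2 = (-0.2729, -0.9620)
n_3 = (+0.6095, -0.7928)
n_4 = (+0.9693, -0.2459)
n_5 = (+0.9294, +0.3691)
n_6 = (+0.4151, +0.9098)
  (0,1): δ = 116.60°  ·
  (0,2): δ = 71.01°  ✓
  (0,3): δ = 17.61°  ✓
  (0,4): δ = 20.60°  ✓
  (0,5): δ = 56.49°  ✓
  (0,6): δ = 100.31°  ·
  (1,2): δ = 134.41°  ·
  (1,3): δ = 81.01°  ·
  (1,4): δ = 42.80°  ✓
  (1,5): δ = 6.90°  ✓
  (1,6): δ = 36.91°  ✓
  (2,3): δ = 126.61°  ·
  (2,4): δ = 88.39°  ·
  (2,5): δ = 52.50°  ✓
  (2,6): δ = 8.69°  ✓
  (3,4): δ = 141.79°  ·
  (3,5): δ = 105.89°  ·
  (3,6): δ = 62.08°  ✓
  (4,5): δ = 144.11°  ·
  (4,6): δ = 100.29°  ·
  (5,6): δ = 136.19°  ·
antipodal pairs: 10

count = 10; pairs: (0,2), (0,3), (0,4), (0,5), (1,4), (1,5), (1,6), (2,5), (2,6), (3,6)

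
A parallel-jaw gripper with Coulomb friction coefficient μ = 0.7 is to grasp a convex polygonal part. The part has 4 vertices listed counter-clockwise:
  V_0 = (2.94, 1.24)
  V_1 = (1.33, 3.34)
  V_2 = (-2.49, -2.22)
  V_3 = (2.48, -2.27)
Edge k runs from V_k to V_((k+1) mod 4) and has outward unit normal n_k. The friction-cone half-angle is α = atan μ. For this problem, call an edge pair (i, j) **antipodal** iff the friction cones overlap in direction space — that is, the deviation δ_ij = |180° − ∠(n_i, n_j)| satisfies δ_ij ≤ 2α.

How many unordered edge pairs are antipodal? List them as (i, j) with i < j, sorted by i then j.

α = atan 0.7 = 34.99°;  2α = 69.98°
n_0 = (+0.7936, +0.6084)
n_1 = (-0.8242, +0.5663)
n_2 = (-0.0101, -0.9999)
n_3 = (+0.9915, -0.1299)
  (0,1): δ = 71.97°  ·
  (0,2): δ = 51.95°  ✓
  (0,3): δ = 135.06°  ·
  (1,2): δ = 56.09°  ✓
  (1,3): δ = 27.02°  ✓
  (2,3): δ = 96.89°  ·
antipodal pairs: 3

count = 3; pairs: (0,2), (1,2), (1,3)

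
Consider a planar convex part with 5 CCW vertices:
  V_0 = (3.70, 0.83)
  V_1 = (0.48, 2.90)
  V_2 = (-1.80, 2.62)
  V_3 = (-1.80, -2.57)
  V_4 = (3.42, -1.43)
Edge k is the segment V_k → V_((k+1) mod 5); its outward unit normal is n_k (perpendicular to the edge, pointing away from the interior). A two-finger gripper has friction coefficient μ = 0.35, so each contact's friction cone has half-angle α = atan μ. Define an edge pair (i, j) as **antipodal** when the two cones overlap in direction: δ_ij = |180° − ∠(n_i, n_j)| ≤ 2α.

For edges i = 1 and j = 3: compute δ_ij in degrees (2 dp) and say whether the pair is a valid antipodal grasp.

δ = 5.32°, valid

α = atan 0.35 = 19.29°;  2α = 38.58°
edge 1: e_1 = (-2.28, -0.28);  n_1 = (-0.1219, +0.9925)
edge 3: e_3 = (+5.22, +1.14);  n_3 = (+0.2134, -0.9770)
∠(n_1, n_3) = 174.68°
δ = |180° − 174.68°| = 5.32°
5.32° ≤ 2α = 38.58°  →  valid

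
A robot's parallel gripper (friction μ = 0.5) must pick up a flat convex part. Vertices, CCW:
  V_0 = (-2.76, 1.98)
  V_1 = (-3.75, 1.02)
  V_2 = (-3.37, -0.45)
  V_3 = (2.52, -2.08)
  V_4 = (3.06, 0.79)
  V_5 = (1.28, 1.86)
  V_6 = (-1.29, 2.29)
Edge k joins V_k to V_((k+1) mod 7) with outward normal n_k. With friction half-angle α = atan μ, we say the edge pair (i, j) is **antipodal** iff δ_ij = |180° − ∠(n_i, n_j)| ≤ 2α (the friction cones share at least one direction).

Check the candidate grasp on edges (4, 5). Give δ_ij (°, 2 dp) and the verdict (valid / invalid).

α = atan 0.5 = 26.57°;  2α = 53.13°
edge 4: e_4 = (-1.78, +1.07);  n_4 = (+0.5152, +0.8571)
edge 5: e_5 = (-2.57, +0.43);  n_5 = (+0.1650, +0.9863)
∠(n_4, n_5) = 21.51°
δ = |180° − 21.51°| = 158.49°
158.49° > 2α = 53.13°  →  invalid

δ = 158.49°, invalid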